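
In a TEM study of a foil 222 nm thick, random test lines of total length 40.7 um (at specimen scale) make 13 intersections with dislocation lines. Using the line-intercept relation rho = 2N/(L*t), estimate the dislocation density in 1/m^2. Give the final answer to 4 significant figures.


rho = 2N / (L * t)
L = 40.7 um = 4.07e-05 m, t = 222 nm = 2.22e-07 m
rho = 2 * 13 / (4.07e-05 * 2.22e-07)
rho = 2.878e+12 1/m^2


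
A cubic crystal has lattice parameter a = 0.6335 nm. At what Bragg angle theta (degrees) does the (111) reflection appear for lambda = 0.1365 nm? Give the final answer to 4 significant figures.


d = a / sqrt(h^2+k^2+l^2)
d = 0.6335 / sqrt(3) = 0.365751 nm
lambda = 2*d*sin(theta)  =>  sin(theta) = lambda / (2*d)
sin(theta) = 0.1365 / (2 * 0.365751) = 0.186602
theta = 10.75 deg


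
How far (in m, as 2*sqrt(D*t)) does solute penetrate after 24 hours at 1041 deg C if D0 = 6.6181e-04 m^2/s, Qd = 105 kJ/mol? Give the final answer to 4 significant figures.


Step 1: D = D0 * exp(-Qd/(R*T))
T = 1314.15 K
D = 6.6181e-04 * exp(-105e3 / (8.314 * 1314.15)) = 4.43668e-08 m^2/s
Step 2: L = 2*sqrt(D*t)
t = 24 h = 86400 s
L = 2*sqrt(4.43668e-08 * 86400) = 0.1238 m


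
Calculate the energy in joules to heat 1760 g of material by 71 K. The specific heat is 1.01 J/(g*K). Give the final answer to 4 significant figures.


Q = m * cp * dT
Q = 1760 * 1.01 * 71
Q = 126200 J


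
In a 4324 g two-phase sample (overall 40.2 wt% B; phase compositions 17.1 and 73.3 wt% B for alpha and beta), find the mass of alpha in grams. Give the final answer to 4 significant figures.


f_alpha = (C_beta - C0) / (C_beta - C_alpha)
f_alpha = (73.3 - 40.2) / (73.3 - 17.1) = 0.588968
m_alpha = f_alpha * m_total = 0.588968 * 4324 = 2547 g


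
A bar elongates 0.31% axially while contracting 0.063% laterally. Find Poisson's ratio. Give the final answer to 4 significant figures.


nu = -epsilon_lat / epsilon_axial
Lateral strain is contraction (negative), so using magnitudes:
nu = 0.063 / 0.31
nu = 0.2032


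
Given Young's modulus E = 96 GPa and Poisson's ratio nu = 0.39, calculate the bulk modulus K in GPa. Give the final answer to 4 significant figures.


K = E / (3*(1-2*nu))
K = 96 / (3*(1-2*0.39))
K = 145.5 GPa


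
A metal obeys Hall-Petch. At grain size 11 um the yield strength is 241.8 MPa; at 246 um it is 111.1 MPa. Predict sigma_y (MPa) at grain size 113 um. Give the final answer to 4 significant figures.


sigma_y = sigma0 + k / sqrt(d)
1/sqrt(d1) = 1/sqrt(1.1e-05) = 301.511;  1/sqrt(d2) = 63.7577
k = (sigma1 - sigma2) / (1/sqrt(d1) - 1/sqrt(d2)) = (241.8 - 111.1) / (301.511 - 63.7577) = 0.549729 MPa*m^0.5
sigma0 = sigma1 - k/sqrt(d1) = 241.8 - 0.549729*301.511 = 76.0506 MPa
sigma_y(d3) = 76.0506 + 0.549729 / sqrt(1.13e-04) = 127.8 MPa


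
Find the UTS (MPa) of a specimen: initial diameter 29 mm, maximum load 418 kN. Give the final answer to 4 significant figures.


A0 = pi*(d/2)^2 = pi*(29/2)^2 = 660.52 mm^2
UTS = F_max / A0 = 418*1000 / 660.52
UTS = 632.8 MPa


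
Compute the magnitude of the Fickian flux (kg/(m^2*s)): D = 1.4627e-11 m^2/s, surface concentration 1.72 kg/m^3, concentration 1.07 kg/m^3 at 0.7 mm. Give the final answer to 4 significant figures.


J = -D * (dC/dx) = D * (C1 - C2) / dx
J = 1.4627e-11 * (1.72 - 1.07) / 7e-04
J = 1.358e-08 kg/(m^2*s)


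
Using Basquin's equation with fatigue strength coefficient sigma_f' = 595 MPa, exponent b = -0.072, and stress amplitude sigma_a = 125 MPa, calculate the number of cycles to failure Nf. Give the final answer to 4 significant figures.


sigma_a = sigma_f' * (2*Nf)^b
2*Nf = (sigma_a / sigma_f')^(1/b)
2*Nf = (125 / 595)^(1/-0.072)
2*Nf = 2.57755e+09
Nf = 1.289e+09 cycles


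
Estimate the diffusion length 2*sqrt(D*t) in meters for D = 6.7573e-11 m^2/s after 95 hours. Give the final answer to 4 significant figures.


t = 95 hr = 342000 s
Diffusion length = 2*sqrt(D*t)
= 2*sqrt(6.7573e-11 * 342000)
= 9.615e-03 m


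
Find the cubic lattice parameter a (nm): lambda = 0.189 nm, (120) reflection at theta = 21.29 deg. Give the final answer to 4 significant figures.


d = lambda / (2*sin(theta))
d = 0.189 / (2*sin(21.29 deg))
d = 0.260267 nm
a = d * sqrt(h^2+k^2+l^2) = 0.260267 * sqrt(5)
a = 0.582 nm


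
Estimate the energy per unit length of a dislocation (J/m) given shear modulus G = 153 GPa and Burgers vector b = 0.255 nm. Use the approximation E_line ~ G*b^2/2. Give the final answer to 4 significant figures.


E = G*b^2/2
b = 0.255 nm = 2.55e-10 m
G = 153 GPa = 1.53e+11 Pa
E = 0.5 * 1.53e+11 * (2.55e-10)^2
E = 4.974e-09 J/m


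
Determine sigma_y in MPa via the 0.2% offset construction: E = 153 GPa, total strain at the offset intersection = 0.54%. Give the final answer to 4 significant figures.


Offset strain = 0.002
Elastic strain at yield = total_strain - offset = 5.4e-03 - 0.002 = 3.4e-03
sigma_y = E * elastic_strain = 153000 * 3.4e-03
sigma_y = 520.2 MPa


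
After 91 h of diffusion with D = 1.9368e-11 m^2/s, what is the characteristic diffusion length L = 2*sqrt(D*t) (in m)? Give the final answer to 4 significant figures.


t = 91 hr = 327600 s
Diffusion length = 2*sqrt(D*t)
= 2*sqrt(1.9368e-11 * 327600)
= 5.038e-03 m


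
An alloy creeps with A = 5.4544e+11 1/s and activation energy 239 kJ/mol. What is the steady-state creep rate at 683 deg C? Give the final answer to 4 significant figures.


rate = A * exp(-Q / (R*T))
T = 683 + 273.15 = 956.15 K
rate = 5.4544e+11 * exp(-239e3 / (8.314 * 956.15))
rate = 0.04783 1/s


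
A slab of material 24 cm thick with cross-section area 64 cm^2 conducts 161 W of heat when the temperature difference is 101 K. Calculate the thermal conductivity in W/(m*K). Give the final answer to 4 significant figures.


k = Q*L / (A*dT)
L = 0.24 m, A = 6.4e-03 m^2
k = 161 * 0.24 / (6.4e-03 * 101)
k = 59.78 W/(m*K)


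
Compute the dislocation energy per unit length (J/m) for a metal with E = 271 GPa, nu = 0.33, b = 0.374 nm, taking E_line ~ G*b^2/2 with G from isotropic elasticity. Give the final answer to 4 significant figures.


Step 1: G = E / (2*(1+nu))
G = 271 / (2*(1+0.33)) = 101.88 GPa = 1.0188e+11 Pa
Step 2: E_line = G*b^2/2
b = 0.374 nm = 3.74e-10 m
E_line = 0.5 * 1.0188e+11 * (3.74e-10)^2 = 7.125e-09 J/m


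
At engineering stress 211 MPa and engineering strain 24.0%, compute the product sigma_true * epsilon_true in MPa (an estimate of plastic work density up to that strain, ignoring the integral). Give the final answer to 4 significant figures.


sigma_true = sigma_eng * (1 + epsilon_eng)
sigma_true = 211 * (1 + 0.24) = 261.64 MPa
epsilon_true = ln(1 + epsilon_eng)
epsilon_true = ln(1 + 0.24) = 0.215111
sigma_true * epsilon_true = 261.64 * 0.215111 = 56.28 MPa


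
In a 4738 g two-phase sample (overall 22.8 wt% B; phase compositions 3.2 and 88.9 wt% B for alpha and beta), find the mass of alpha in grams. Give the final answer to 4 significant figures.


f_alpha = (C_beta - C0) / (C_beta - C_alpha)
f_alpha = (88.9 - 22.8) / (88.9 - 3.2) = 0.771295
m_alpha = f_alpha * m_total = 0.771295 * 4738 = 3654 g


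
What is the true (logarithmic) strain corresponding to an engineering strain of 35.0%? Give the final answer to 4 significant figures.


epsilon_true = ln(1 + epsilon_eng)
epsilon_true = ln(1 + 0.35)
epsilon_true = 0.3001


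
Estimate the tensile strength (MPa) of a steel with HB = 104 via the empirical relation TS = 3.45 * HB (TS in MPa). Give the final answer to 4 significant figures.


TS (MPa) = 3.45 * HB
TS = 3.45 * 104
TS = 358.8 MPa


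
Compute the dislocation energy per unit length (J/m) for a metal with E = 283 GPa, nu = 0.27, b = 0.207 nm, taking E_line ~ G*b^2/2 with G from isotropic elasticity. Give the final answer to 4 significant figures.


Step 1: G = E / (2*(1+nu))
G = 283 / (2*(1+0.27)) = 111.417 GPa = 1.11417e+11 Pa
Step 2: E_line = G*b^2/2
b = 0.207 nm = 2.07e-10 m
E_line = 0.5 * 1.11417e+11 * (2.07e-10)^2 = 2.387e-09 J/m


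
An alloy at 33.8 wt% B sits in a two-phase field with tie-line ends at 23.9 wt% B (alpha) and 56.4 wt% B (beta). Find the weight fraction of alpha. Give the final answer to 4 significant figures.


f_alpha = (C_beta - C0) / (C_beta - C_alpha)
f_alpha = (56.4 - 33.8) / (56.4 - 23.9)
f_alpha = 0.6954


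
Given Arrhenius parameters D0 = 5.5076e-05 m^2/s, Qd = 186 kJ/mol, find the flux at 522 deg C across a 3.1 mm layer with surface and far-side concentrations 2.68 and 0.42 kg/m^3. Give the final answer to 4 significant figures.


Step 1: D = D0 * exp(-Qd/(R*T))
T = 522 + 273.15 = 795.15 K
D = 5.5076e-05 * exp(-186e3 / (8.314 * 795.15)) = 3.32577e-17 m^2/s
Step 2: J = D * (C1 - C2) / dx
J = 3.32577e-17 * (2.68 - 0.42) / 3.1e-03
J = 2.425e-14 kg/(m^2*s)


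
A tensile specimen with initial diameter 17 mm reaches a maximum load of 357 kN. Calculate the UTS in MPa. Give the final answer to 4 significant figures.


A0 = pi*(d/2)^2 = pi*(17/2)^2 = 226.98 mm^2
UTS = F_max / A0 = 357*1000 / 226.98
UTS = 1573 MPa


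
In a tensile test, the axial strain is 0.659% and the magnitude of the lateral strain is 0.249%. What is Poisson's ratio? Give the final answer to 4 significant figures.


nu = -epsilon_lat / epsilon_axial
Lateral strain is contraction (negative), so using magnitudes:
nu = 0.249 / 0.659
nu = 0.3778


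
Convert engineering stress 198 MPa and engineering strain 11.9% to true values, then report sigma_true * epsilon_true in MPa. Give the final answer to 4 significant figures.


sigma_true = sigma_eng * (1 + epsilon_eng)
sigma_true = 198 * (1 + 0.119) = 221.562 MPa
epsilon_true = ln(1 + epsilon_eng)
epsilon_true = ln(1 + 0.119) = 0.112435
sigma_true * epsilon_true = 221.562 * 0.112435 = 24.91 MPa


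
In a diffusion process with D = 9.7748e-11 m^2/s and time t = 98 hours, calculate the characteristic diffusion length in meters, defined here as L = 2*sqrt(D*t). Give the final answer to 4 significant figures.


t = 98 hr = 352800 s
Diffusion length = 2*sqrt(D*t)
= 2*sqrt(9.7748e-11 * 352800)
= 0.01174 m


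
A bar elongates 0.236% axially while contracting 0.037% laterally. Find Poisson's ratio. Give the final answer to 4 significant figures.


nu = -epsilon_lat / epsilon_axial
Lateral strain is contraction (negative), so using magnitudes:
nu = 0.037 / 0.236
nu = 0.1568


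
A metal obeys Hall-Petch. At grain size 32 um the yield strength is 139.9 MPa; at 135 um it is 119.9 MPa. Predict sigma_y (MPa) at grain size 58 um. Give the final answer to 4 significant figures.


sigma_y = sigma0 + k / sqrt(d)
1/sqrt(d1) = 1/sqrt(3.2e-05) = 176.777;  1/sqrt(d2) = 86.0663
k = (sigma1 - sigma2) / (1/sqrt(d1) - 1/sqrt(d2)) = (139.9 - 119.9) / (176.777 - 86.0663) = 0.220482 MPa*m^0.5
sigma0 = sigma1 - k/sqrt(d1) = 139.9 - 0.220482*176.777 = 100.924 MPa
sigma_y(d3) = 100.924 + 0.220482 / sqrt(5.8e-05) = 129.9 MPa


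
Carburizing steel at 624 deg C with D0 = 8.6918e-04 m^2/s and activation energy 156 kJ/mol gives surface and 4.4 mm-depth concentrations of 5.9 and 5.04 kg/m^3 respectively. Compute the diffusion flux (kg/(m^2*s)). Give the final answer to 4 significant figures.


Step 1: D = D0 * exp(-Qd/(R*T))
T = 624 + 273.15 = 897.15 K
D = 8.6918e-04 * exp(-156e3 / (8.314 * 897.15)) = 7.1782e-13 m^2/s
Step 2: J = D * (C1 - C2) / dx
J = 7.1782e-13 * (5.9 - 5.04) / 4.4e-03
J = 1.403e-10 kg/(m^2*s)


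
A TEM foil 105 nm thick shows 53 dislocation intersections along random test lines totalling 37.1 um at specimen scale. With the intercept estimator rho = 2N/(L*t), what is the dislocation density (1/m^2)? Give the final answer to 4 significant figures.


rho = 2N / (L * t)
L = 37.1 um = 3.71e-05 m, t = 105 nm = 1.05e-07 m
rho = 2 * 53 / (3.71e-05 * 1.05e-07)
rho = 2.721e+13 1/m^2


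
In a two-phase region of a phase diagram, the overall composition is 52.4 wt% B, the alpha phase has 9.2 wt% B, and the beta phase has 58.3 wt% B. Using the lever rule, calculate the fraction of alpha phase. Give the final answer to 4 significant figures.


f_alpha = (C_beta - C0) / (C_beta - C_alpha)
f_alpha = (58.3 - 52.4) / (58.3 - 9.2)
f_alpha = 0.1202


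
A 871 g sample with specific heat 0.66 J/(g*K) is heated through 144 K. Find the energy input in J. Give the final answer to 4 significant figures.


Q = m * cp * dT
Q = 871 * 0.66 * 144
Q = 82780 J


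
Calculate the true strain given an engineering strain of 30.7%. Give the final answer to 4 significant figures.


epsilon_true = ln(1 + epsilon_eng)
epsilon_true = ln(1 + 0.307)
epsilon_true = 0.2677


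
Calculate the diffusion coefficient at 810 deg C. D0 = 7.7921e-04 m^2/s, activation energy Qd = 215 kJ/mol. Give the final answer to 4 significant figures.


D = D0 * exp(-Qd / (R*T))
T = 1083.15 K
D = 7.7921e-04 * exp(-215e3 / (8.314 * 1083.15))
D = 3.334e-14 m^2/s


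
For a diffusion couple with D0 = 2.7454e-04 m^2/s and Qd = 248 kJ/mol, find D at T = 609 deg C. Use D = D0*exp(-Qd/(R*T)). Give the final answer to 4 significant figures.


D = D0 * exp(-Qd / (R*T))
T = 882.15 K
D = 2.7454e-04 * exp(-248e3 / (8.314 * 882.15))
D = 5.666e-19 m^2/s


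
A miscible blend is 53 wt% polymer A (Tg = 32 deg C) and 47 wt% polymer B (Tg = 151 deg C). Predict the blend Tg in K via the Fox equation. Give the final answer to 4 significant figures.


1/Tg = w1/Tg1 + w2/Tg2 (in Kelvin)
Tg1 = 305.15 K, Tg2 = 424.15 K
1/Tg = 0.53/305.15 + 0.47/424.15
Tg = 351.5 K


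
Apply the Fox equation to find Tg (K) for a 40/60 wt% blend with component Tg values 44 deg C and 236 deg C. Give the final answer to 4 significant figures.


1/Tg = w1/Tg1 + w2/Tg2 (in Kelvin)
Tg1 = 317.15 K, Tg2 = 509.15 K
1/Tg = 0.4/317.15 + 0.6/509.15
Tg = 409.9 K


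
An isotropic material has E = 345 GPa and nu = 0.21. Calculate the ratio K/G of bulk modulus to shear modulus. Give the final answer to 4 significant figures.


G = E / (2*(1+nu))
G = 345 / (2*(1+0.21)) = 142.562 GPa
K = E / (3*(1-2*nu))
K = 345 / (3*(1-2*0.21)) = 198.276 GPa
K/G = 198.276 / 142.562 = 1.391


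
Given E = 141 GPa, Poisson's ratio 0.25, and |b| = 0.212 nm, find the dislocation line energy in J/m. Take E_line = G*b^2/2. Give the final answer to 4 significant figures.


Step 1: G = E / (2*(1+nu))
G = 141 / (2*(1+0.25)) = 56.4 GPa = 5.64e+10 Pa
Step 2: E_line = G*b^2/2
b = 0.212 nm = 2.12e-10 m
E_line = 0.5 * 5.64e+10 * (2.12e-10)^2 = 1.267e-09 J/m


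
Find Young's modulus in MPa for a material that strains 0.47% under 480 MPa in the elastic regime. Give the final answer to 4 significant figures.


E = sigma / epsilon
epsilon = 0.47% = 4.7e-03
E = 480 / 4.7e-03
E = 102100 MPa


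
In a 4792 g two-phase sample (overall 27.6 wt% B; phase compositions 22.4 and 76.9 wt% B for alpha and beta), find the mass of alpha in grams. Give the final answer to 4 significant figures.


f_alpha = (C_beta - C0) / (C_beta - C_alpha)
f_alpha = (76.9 - 27.6) / (76.9 - 22.4) = 0.904587
m_alpha = f_alpha * m_total = 0.904587 * 4792 = 4335 g


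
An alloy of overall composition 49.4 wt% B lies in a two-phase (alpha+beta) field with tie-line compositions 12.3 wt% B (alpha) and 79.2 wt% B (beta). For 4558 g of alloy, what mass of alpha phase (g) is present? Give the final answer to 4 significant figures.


f_alpha = (C_beta - C0) / (C_beta - C_alpha)
f_alpha = (79.2 - 49.4) / (79.2 - 12.3) = 0.445441
m_alpha = f_alpha * m_total = 0.445441 * 4558 = 2030 g


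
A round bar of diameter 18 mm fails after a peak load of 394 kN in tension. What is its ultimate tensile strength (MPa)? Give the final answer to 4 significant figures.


A0 = pi*(d/2)^2 = pi*(18/2)^2 = 254.469 mm^2
UTS = F_max / A0 = 394*1000 / 254.469
UTS = 1548 MPa


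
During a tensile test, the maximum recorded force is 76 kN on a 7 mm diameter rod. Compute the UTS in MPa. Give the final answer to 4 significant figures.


A0 = pi*(d/2)^2 = pi*(7/2)^2 = 38.4845 mm^2
UTS = F_max / A0 = 76*1000 / 38.4845
UTS = 1975 MPa


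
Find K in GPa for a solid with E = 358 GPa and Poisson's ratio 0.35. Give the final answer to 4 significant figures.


K = E / (3*(1-2*nu))
K = 358 / (3*(1-2*0.35))
K = 397.8 GPa


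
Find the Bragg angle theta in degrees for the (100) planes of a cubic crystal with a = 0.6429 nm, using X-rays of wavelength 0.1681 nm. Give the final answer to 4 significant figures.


d = a / sqrt(h^2+k^2+l^2)
d = 0.6429 / sqrt(1) = 0.6429 nm
lambda = 2*d*sin(theta)  =>  sin(theta) = lambda / (2*d)
sin(theta) = 0.1681 / (2 * 0.6429) = 0.130736
theta = 7.512 deg


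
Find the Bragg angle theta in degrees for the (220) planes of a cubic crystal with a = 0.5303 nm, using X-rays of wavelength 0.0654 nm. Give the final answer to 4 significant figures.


d = a / sqrt(h^2+k^2+l^2)
d = 0.5303 / sqrt(8) = 0.187489 nm
lambda = 2*d*sin(theta)  =>  sin(theta) = lambda / (2*d)
sin(theta) = 0.0654 / (2 * 0.187489) = 0.17441
theta = 10.04 deg


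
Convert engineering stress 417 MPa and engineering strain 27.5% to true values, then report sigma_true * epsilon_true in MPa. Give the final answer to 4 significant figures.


sigma_true = sigma_eng * (1 + epsilon_eng)
sigma_true = 417 * (1 + 0.275) = 531.675 MPa
epsilon_true = ln(1 + epsilon_eng)
epsilon_true = ln(1 + 0.275) = 0.242946
sigma_true * epsilon_true = 531.675 * 0.242946 = 129.2 MPa


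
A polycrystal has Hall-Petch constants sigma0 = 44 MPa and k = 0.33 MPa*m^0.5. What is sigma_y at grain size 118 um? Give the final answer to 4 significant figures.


sigma_y = sigma0 + k / sqrt(d)
d = 118 um = 1.18e-04 m
sigma_y = 44 + 0.33 / sqrt(1.18e-04)
sigma_y = 74.38 MPa


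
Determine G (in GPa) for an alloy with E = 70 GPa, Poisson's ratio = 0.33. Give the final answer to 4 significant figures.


G = E / (2*(1+nu))
G = 70 / (2*(1+0.33))
G = 26.32 GPa


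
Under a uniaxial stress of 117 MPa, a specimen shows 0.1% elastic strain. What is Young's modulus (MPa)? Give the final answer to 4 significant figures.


E = sigma / epsilon
epsilon = 0.1% = 1e-03
E = 117 / 1e-03
E = 117000 MPa


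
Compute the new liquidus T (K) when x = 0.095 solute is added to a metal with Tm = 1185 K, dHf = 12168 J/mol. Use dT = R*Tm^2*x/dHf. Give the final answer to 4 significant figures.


dT = R*Tm^2*x / dHf
dT = 8.314 * 1185^2 * 0.095 / 12168
dT = 91.1488 K
T_new = 1185 - 91.1488 = 1094 K


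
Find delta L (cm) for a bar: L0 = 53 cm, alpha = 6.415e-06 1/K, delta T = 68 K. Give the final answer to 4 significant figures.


dL = L0 * alpha * dT
dL = 53 * 6.415e-06 * 68
dL = 0.02312 cm


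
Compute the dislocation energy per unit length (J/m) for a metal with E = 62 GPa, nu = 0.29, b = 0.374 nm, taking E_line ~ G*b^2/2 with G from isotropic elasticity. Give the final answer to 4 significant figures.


Step 1: G = E / (2*(1+nu))
G = 62 / (2*(1+0.29)) = 24.031 GPa = 2.4031e+10 Pa
Step 2: E_line = G*b^2/2
b = 0.374 nm = 3.74e-10 m
E_line = 0.5 * 2.4031e+10 * (3.74e-10)^2 = 1.681e-09 J/m


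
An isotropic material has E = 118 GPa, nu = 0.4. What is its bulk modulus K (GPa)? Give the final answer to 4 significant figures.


K = E / (3*(1-2*nu))
K = 118 / (3*(1-2*0.4))
K = 196.7 GPa


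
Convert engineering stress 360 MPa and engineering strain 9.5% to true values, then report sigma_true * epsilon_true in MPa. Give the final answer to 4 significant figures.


sigma_true = sigma_eng * (1 + epsilon_eng)
sigma_true = 360 * (1 + 0.095) = 394.2 MPa
epsilon_true = ln(1 + epsilon_eng)
epsilon_true = ln(1 + 0.095) = 0.0907544
sigma_true * epsilon_true = 394.2 * 0.0907544 = 35.78 MPa


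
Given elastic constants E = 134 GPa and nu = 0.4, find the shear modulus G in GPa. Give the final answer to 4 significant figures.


G = E / (2*(1+nu))
G = 134 / (2*(1+0.4))
G = 47.86 GPa


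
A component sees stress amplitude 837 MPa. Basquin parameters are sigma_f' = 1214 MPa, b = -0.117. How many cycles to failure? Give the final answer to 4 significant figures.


sigma_a = sigma_f' * (2*Nf)^b
2*Nf = (sigma_a / sigma_f')^(1/b)
2*Nf = (837 / 1214)^(1/-0.117)
2*Nf = 24.004
Nf = 12 cycles


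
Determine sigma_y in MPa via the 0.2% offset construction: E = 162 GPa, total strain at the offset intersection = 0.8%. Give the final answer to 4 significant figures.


Offset strain = 0.002
Elastic strain at yield = total_strain - offset = 8e-03 - 0.002 = 6e-03
sigma_y = E * elastic_strain = 162000 * 6e-03
sigma_y = 972 MPa


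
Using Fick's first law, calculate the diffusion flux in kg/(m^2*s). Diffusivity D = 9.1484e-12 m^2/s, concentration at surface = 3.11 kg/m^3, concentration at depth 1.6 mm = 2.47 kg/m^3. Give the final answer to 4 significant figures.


J = -D * (dC/dx) = D * (C1 - C2) / dx
J = 9.1484e-12 * (3.11 - 2.47) / 1.6e-03
J = 3.659e-09 kg/(m^2*s)


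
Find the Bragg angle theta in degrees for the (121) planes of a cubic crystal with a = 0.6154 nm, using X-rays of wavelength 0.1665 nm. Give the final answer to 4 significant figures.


d = a / sqrt(h^2+k^2+l^2)
d = 0.6154 / sqrt(6) = 0.251236 nm
lambda = 2*d*sin(theta)  =>  sin(theta) = lambda / (2*d)
sin(theta) = 0.1665 / (2 * 0.251236) = 0.331362
theta = 19.35 deg


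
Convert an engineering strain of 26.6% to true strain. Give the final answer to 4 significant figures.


epsilon_true = ln(1 + epsilon_eng)
epsilon_true = ln(1 + 0.266)
epsilon_true = 0.2359


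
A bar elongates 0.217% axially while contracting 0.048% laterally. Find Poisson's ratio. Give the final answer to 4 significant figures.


nu = -epsilon_lat / epsilon_axial
Lateral strain is contraction (negative), so using magnitudes:
nu = 0.048 / 0.217
nu = 0.2212


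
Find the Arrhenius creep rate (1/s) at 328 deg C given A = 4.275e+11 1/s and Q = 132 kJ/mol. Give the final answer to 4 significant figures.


rate = A * exp(-Q / (R*T))
T = 328 + 273.15 = 601.15 K
rate = 4.275e+11 * exp(-132e3 / (8.314 * 601.15))
rate = 1.448 1/s


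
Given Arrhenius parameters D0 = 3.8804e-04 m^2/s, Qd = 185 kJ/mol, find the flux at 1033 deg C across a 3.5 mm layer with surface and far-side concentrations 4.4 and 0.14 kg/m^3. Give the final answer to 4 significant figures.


Step 1: D = D0 * exp(-Qd/(R*T))
T = 1033 + 273.15 = 1306.15 K
D = 3.8804e-04 * exp(-185e3 / (8.314 * 1306.15)) = 1.5496e-11 m^2/s
Step 2: J = D * (C1 - C2) / dx
J = 1.5496e-11 * (4.4 - 0.14) / 3.5e-03
J = 1.886e-08 kg/(m^2*s)


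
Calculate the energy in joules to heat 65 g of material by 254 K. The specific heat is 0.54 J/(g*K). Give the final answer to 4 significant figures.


Q = m * cp * dT
Q = 65 * 0.54 * 254
Q = 8915 J


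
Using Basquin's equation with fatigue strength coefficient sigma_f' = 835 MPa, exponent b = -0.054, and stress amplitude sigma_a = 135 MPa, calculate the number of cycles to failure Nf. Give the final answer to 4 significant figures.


sigma_a = sigma_f' * (2*Nf)^b
2*Nf = (sigma_a / sigma_f')^(1/b)
2*Nf = (135 / 835)^(1/-0.054)
2*Nf = 4.51523e+14
Nf = 2.258e+14 cycles


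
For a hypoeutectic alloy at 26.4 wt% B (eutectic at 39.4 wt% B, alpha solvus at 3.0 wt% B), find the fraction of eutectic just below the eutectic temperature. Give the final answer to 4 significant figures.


f_primary = (C_e - C0) / (C_e - C_alpha_max)
f_primary = (39.4 - 26.4) / (39.4 - 3.0)
f_primary = 0.357143
f_eutectic = 1 - 0.357143 = 0.6429


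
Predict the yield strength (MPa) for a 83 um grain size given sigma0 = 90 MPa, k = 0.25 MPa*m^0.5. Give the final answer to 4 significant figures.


sigma_y = sigma0 + k / sqrt(d)
d = 83 um = 8.3e-05 m
sigma_y = 90 + 0.25 / sqrt(8.3e-05)
sigma_y = 117.4 MPa


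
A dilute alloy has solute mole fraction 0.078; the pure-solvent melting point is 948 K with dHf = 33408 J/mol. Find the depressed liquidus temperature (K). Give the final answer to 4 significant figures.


dT = R*Tm^2*x / dHf
dT = 8.314 * 948^2 * 0.078 / 33408
dT = 17.445 K
T_new = 948 - 17.445 = 930.6 K


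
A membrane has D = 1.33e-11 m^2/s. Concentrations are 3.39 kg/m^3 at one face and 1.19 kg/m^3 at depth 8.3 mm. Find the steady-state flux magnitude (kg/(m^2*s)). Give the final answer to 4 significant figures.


J = -D * (dC/dx) = D * (C1 - C2) / dx
J = 1.33e-11 * (3.39 - 1.19) / 8.3e-03
J = 3.525e-09 kg/(m^2*s)


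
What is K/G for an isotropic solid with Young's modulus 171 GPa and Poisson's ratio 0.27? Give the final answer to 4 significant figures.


G = E / (2*(1+nu))
G = 171 / (2*(1+0.27)) = 67.3228 GPa
K = E / (3*(1-2*nu))
K = 171 / (3*(1-2*0.27)) = 123.913 GPa
K/G = 123.913 / 67.3228 = 1.841


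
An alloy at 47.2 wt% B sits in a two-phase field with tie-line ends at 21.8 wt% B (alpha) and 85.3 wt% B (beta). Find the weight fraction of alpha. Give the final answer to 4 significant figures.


f_alpha = (C_beta - C0) / (C_beta - C_alpha)
f_alpha = (85.3 - 47.2) / (85.3 - 21.8)
f_alpha = 0.6


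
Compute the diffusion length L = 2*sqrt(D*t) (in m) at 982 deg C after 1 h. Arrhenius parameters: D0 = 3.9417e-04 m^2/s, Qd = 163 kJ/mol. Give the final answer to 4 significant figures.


Step 1: D = D0 * exp(-Qd/(R*T))
T = 1255.15 K
D = 3.9417e-04 * exp(-163e3 / (8.314 * 1255.15)) = 6.48618e-11 m^2/s
Step 2: L = 2*sqrt(D*t)
t = 1 h = 3600 s
L = 2*sqrt(6.48618e-11 * 3600) = 9.664e-04 m


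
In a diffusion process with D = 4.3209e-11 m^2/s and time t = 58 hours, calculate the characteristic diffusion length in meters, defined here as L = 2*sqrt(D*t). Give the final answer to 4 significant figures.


t = 58 hr = 208800 s
Diffusion length = 2*sqrt(D*t)
= 2*sqrt(4.3209e-11 * 208800)
= 6.007e-03 m


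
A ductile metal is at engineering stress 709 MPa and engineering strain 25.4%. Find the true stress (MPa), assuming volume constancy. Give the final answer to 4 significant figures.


sigma_true = sigma_eng * (1 + epsilon_eng)
sigma_true = 709 * (1 + 0.254)
sigma_true = 889.1 MPa


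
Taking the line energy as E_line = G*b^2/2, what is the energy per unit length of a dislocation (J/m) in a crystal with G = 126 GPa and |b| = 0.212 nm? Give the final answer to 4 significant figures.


E = G*b^2/2
b = 0.212 nm = 2.12e-10 m
G = 126 GPa = 1.26e+11 Pa
E = 0.5 * 1.26e+11 * (2.12e-10)^2
E = 2.831e-09 J/m


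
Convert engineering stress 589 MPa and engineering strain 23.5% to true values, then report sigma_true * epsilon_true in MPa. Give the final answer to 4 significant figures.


sigma_true = sigma_eng * (1 + epsilon_eng)
sigma_true = 589 * (1 + 0.235) = 727.415 MPa
epsilon_true = ln(1 + epsilon_eng)
epsilon_true = ln(1 + 0.235) = 0.211071
sigma_true * epsilon_true = 727.415 * 0.211071 = 153.5 MPa


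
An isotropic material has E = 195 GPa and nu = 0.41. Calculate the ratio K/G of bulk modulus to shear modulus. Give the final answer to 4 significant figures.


G = E / (2*(1+nu))
G = 195 / (2*(1+0.41)) = 69.1489 GPa
K = E / (3*(1-2*nu))
K = 195 / (3*(1-2*0.41)) = 361.111 GPa
K/G = 361.111 / 69.1489 = 5.222


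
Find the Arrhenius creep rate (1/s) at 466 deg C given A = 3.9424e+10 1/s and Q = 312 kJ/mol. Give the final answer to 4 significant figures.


rate = A * exp(-Q / (R*T))
T = 466 + 273.15 = 739.15 K
rate = 3.9424e+10 * exp(-312e3 / (8.314 * 739.15))
rate = 3.519e-12 1/s


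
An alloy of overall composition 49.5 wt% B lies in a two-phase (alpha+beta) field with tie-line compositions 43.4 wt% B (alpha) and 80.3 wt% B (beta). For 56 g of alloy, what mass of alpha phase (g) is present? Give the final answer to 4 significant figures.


f_alpha = (C_beta - C0) / (C_beta - C_alpha)
f_alpha = (80.3 - 49.5) / (80.3 - 43.4) = 0.834688
m_alpha = f_alpha * m_total = 0.834688 * 56 = 46.74 g


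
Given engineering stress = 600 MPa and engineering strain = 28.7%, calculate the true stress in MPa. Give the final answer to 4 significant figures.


sigma_true = sigma_eng * (1 + epsilon_eng)
sigma_true = 600 * (1 + 0.287)
sigma_true = 772.2 MPa


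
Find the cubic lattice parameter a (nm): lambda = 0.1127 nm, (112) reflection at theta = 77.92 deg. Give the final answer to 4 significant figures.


d = lambda / (2*sin(theta))
d = 0.1127 / (2*sin(77.92 deg))
d = 0.0576261 nm
a = d * sqrt(h^2+k^2+l^2) = 0.0576261 * sqrt(6)
a = 0.1412 nm


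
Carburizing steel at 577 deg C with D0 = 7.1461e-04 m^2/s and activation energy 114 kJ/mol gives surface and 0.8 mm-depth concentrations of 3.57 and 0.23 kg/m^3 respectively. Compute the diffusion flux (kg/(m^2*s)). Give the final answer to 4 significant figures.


Step 1: D = D0 * exp(-Qd/(R*T))
T = 577 + 273.15 = 850.15 K
D = 7.1461e-04 * exp(-114e3 / (8.314 * 850.15)) = 7.07074e-11 m^2/s
Step 2: J = D * (C1 - C2) / dx
J = 7.07074e-11 * (3.57 - 0.23) / 8e-04
J = 2.952e-07 kg/(m^2*s)


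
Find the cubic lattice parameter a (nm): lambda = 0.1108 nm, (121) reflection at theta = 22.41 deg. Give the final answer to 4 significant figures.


d = lambda / (2*sin(theta))
d = 0.1108 / (2*sin(22.41 deg))
d = 0.145318 nm
a = d * sqrt(h^2+k^2+l^2) = 0.145318 * sqrt(6)
a = 0.356 nm


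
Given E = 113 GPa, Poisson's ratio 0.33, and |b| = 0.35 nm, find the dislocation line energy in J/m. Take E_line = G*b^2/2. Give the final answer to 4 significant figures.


Step 1: G = E / (2*(1+nu))
G = 113 / (2*(1+0.33)) = 42.4812 GPa = 4.24812e+10 Pa
Step 2: E_line = G*b^2/2
b = 0.35 nm = 3.5e-10 m
E_line = 0.5 * 4.24812e+10 * (3.5e-10)^2 = 2.602e-09 J/m


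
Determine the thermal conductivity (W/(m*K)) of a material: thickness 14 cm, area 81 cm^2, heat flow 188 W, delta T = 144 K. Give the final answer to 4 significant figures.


k = Q*L / (A*dT)
L = 0.14 m, A = 8.1e-03 m^2
k = 188 * 0.14 / (8.1e-03 * 144)
k = 22.57 W/(m*K)


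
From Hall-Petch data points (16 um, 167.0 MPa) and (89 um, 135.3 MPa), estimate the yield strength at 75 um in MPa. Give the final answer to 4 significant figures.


sigma_y = sigma0 + k / sqrt(d)
1/sqrt(d1) = 1/sqrt(1.6e-05) = 250;  1/sqrt(d2) = 106
k = (sigma1 - sigma2) / (1/sqrt(d1) - 1/sqrt(d2)) = (167.0 - 135.3) / (250 - 106) = 0.220139 MPa*m^0.5
sigma0 = sigma1 - k/sqrt(d1) = 167.0 - 0.220139*250 = 111.965 MPa
sigma_y(d3) = 111.965 + 0.220139 / sqrt(7.5e-05) = 137.4 MPa


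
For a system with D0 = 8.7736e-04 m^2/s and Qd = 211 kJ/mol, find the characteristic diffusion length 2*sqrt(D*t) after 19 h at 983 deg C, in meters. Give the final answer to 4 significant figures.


Step 1: D = D0 * exp(-Qd/(R*T))
T = 1256.15 K
D = 8.7736e-04 * exp(-211e3 / (8.314 * 1256.15)) = 1.4751e-12 m^2/s
Step 2: L = 2*sqrt(D*t)
t = 19 h = 68400 s
L = 2*sqrt(1.4751e-12 * 68400) = 6.353e-04 m


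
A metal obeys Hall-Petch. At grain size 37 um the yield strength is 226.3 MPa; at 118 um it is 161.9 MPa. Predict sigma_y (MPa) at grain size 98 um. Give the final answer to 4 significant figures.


sigma_y = sigma0 + k / sqrt(d)
1/sqrt(d1) = 1/sqrt(3.7e-05) = 164.399;  1/sqrt(d2) = 92.0575
k = (sigma1 - sigma2) / (1/sqrt(d1) - 1/sqrt(d2)) = (226.3 - 161.9) / (164.399 - 92.0575) = 0.890222 MPa*m^0.5
sigma0 = sigma1 - k/sqrt(d1) = 226.3 - 0.890222*164.399 = 79.9484 MPa
sigma_y(d3) = 79.9484 + 0.890222 / sqrt(9.8e-05) = 169.9 MPa


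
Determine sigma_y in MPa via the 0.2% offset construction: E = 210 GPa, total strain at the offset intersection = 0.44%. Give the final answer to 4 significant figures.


Offset strain = 0.002
Elastic strain at yield = total_strain - offset = 4.4e-03 - 0.002 = 2.4e-03
sigma_y = E * elastic_strain = 210000 * 2.4e-03
sigma_y = 504 MPa


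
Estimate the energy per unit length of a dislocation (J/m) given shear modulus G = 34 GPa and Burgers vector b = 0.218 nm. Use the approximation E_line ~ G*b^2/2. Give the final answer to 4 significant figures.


E = G*b^2/2
b = 0.218 nm = 2.18e-10 m
G = 34 GPa = 3.4e+10 Pa
E = 0.5 * 3.4e+10 * (2.18e-10)^2
E = 8.079e-10 J/m


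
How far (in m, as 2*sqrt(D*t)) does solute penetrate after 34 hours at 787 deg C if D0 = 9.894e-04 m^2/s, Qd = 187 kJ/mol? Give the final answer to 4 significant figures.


Step 1: D = D0 * exp(-Qd/(R*T))
T = 1060.15 K
D = 9.894e-04 * exp(-187e3 / (8.314 * 1060.15)) = 6.04455e-13 m^2/s
Step 2: L = 2*sqrt(D*t)
t = 34 h = 122400 s
L = 2*sqrt(6.04455e-13 * 122400) = 5.44e-04 m


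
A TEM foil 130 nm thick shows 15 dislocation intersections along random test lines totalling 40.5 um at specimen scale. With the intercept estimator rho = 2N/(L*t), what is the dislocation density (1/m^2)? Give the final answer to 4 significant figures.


rho = 2N / (L * t)
L = 40.5 um = 4.05e-05 m, t = 130 nm = 1.3e-07 m
rho = 2 * 15 / (4.05e-05 * 1.3e-07)
rho = 5.698e+12 1/m^2


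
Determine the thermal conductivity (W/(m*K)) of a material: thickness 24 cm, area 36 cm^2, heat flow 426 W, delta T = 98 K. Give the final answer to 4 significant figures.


k = Q*L / (A*dT)
L = 0.24 m, A = 3.6e-03 m^2
k = 426 * 0.24 / (3.6e-03 * 98)
k = 289.8 W/(m*K)


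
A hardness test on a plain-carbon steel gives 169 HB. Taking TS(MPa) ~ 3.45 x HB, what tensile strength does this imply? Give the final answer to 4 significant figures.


TS (MPa) = 3.45 * HB
TS = 3.45 * 169
TS = 583.1 MPa


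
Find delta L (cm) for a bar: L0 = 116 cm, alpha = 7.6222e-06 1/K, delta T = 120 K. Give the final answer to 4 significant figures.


dL = L0 * alpha * dT
dL = 116 * 7.6222e-06 * 120
dL = 0.1061 cm


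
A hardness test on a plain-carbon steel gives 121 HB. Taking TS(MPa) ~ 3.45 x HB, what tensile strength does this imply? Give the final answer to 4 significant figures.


TS (MPa) = 3.45 * HB
TS = 3.45 * 121
TS = 417.5 MPa


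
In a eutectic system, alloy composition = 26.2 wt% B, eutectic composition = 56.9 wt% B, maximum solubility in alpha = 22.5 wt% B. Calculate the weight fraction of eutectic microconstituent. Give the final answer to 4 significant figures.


f_primary = (C_e - C0) / (C_e - C_alpha_max)
f_primary = (56.9 - 26.2) / (56.9 - 22.5)
f_primary = 0.892442
f_eutectic = 1 - 0.892442 = 0.1076


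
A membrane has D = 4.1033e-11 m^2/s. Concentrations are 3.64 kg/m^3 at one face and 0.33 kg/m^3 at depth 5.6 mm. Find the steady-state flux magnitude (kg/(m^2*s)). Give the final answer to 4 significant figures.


J = -D * (dC/dx) = D * (C1 - C2) / dx
J = 4.1033e-11 * (3.64 - 0.33) / 5.6e-03
J = 2.425e-08 kg/(m^2*s)


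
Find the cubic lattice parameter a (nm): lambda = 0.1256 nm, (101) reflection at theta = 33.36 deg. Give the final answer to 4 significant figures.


d = lambda / (2*sin(theta))
d = 0.1256 / (2*sin(33.36 deg))
d = 0.114203 nm
a = d * sqrt(h^2+k^2+l^2) = 0.114203 * sqrt(2)
a = 0.1615 nm


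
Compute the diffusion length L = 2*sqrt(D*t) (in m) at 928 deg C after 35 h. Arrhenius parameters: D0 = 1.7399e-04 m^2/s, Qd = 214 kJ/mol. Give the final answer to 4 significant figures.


Step 1: D = D0 * exp(-Qd/(R*T))
T = 1201.15 K
D = 1.7399e-04 * exp(-214e3 / (8.314 * 1201.15)) = 8.58874e-14 m^2/s
Step 2: L = 2*sqrt(D*t)
t = 35 h = 126000 s
L = 2*sqrt(8.58874e-14 * 126000) = 2.081e-04 m


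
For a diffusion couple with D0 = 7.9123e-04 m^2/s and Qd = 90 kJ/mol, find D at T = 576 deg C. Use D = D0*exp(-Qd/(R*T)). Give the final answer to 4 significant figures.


D = D0 * exp(-Qd / (R*T))
T = 849.15 K
D = 7.9123e-04 * exp(-90e3 / (8.314 * 849.15))
D = 2.301e-09 m^2/s


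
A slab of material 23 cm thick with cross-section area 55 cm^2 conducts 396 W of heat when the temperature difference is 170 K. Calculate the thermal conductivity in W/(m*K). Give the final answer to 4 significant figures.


k = Q*L / (A*dT)
L = 0.23 m, A = 5.5e-03 m^2
k = 396 * 0.23 / (5.5e-03 * 170)
k = 97.41 W/(m*K)


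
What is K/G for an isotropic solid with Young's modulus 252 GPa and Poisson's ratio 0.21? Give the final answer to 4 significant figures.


G = E / (2*(1+nu))
G = 252 / (2*(1+0.21)) = 104.132 GPa
K = E / (3*(1-2*nu))
K = 252 / (3*(1-2*0.21)) = 144.828 GPa
K/G = 144.828 / 104.132 = 1.391


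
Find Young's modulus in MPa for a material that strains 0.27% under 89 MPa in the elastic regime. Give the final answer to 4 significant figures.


E = sigma / epsilon
epsilon = 0.27% = 2.7e-03
E = 89 / 2.7e-03
E = 32960 MPa


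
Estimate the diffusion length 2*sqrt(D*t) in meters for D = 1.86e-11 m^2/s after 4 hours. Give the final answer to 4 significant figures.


t = 4 hr = 14400 s
Diffusion length = 2*sqrt(D*t)
= 2*sqrt(1.86e-11 * 14400)
= 1.035e-03 m


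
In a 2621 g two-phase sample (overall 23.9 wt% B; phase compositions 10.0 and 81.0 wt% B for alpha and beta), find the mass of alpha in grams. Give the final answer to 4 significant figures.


f_alpha = (C_beta - C0) / (C_beta - C_alpha)
f_alpha = (81.0 - 23.9) / (81.0 - 10.0) = 0.804225
m_alpha = f_alpha * m_total = 0.804225 * 2621 = 2108 g


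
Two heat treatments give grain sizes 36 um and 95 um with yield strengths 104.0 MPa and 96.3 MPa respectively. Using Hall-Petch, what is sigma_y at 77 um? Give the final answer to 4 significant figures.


sigma_y = sigma0 + k / sqrt(d)
1/sqrt(d1) = 1/sqrt(3.6e-05) = 166.667;  1/sqrt(d2) = 102.598
k = (sigma1 - sigma2) / (1/sqrt(d1) - 1/sqrt(d2)) = (104.0 - 96.3) / (166.667 - 102.598) = 0.120183 MPa*m^0.5
sigma0 = sigma1 - k/sqrt(d1) = 104.0 - 0.120183*166.667 = 83.9695 MPa
sigma_y(d3) = 83.9695 + 0.120183 / sqrt(7.7e-05) = 97.67 MPa


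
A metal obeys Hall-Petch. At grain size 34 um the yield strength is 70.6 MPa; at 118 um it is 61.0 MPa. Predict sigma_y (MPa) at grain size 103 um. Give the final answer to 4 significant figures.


sigma_y = sigma0 + k / sqrt(d)
1/sqrt(d1) = 1/sqrt(3.4e-05) = 171.499;  1/sqrt(d2) = 92.0575
k = (sigma1 - sigma2) / (1/sqrt(d1) - 1/sqrt(d2)) = (70.6 - 61.0) / (171.499 - 92.0575) = 0.120844 MPa*m^0.5
sigma0 = sigma1 - k/sqrt(d1) = 70.6 - 0.120844*171.499 = 49.8754 MPa
sigma_y(d3) = 49.8754 + 0.120844 / sqrt(1.03e-04) = 61.78 MPa


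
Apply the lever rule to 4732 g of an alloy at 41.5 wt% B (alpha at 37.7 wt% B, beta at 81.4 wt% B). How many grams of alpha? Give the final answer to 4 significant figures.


f_alpha = (C_beta - C0) / (C_beta - C_alpha)
f_alpha = (81.4 - 41.5) / (81.4 - 37.7) = 0.913043
m_alpha = f_alpha * m_total = 0.913043 * 4732 = 4321 g


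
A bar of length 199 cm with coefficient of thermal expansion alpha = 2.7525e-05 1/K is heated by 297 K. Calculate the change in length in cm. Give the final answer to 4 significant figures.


dL = L0 * alpha * dT
dL = 199 * 2.7525e-05 * 297
dL = 1.627 cm


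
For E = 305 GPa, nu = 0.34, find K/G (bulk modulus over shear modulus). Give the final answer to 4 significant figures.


G = E / (2*(1+nu))
G = 305 / (2*(1+0.34)) = 113.806 GPa
K = E / (3*(1-2*nu))
K = 305 / (3*(1-2*0.34)) = 317.708 GPa
K/G = 317.708 / 113.806 = 2.792


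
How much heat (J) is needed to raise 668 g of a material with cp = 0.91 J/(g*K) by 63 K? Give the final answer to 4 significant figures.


Q = m * cp * dT
Q = 668 * 0.91 * 63
Q = 38300 J


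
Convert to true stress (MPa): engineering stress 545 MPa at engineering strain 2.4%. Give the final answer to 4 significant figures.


sigma_true = sigma_eng * (1 + epsilon_eng)
sigma_true = 545 * (1 + 0.024)
sigma_true = 558.1 MPa


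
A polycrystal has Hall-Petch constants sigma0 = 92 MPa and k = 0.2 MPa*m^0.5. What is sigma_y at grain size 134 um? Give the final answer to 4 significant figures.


sigma_y = sigma0 + k / sqrt(d)
d = 134 um = 1.34e-04 m
sigma_y = 92 + 0.2 / sqrt(1.34e-04)
sigma_y = 109.3 MPa


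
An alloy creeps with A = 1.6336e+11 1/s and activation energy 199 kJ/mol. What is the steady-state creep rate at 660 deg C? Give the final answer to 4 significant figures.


rate = A * exp(-Q / (R*T))
T = 660 + 273.15 = 933.15 K
rate = 1.6336e+11 * exp(-199e3 / (8.314 * 933.15))
rate = 1.184 1/s


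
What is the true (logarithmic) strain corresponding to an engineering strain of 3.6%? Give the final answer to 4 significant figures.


epsilon_true = ln(1 + epsilon_eng)
epsilon_true = ln(1 + 0.036)
epsilon_true = 0.03537


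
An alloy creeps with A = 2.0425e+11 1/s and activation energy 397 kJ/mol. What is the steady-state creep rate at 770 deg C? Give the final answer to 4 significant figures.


rate = A * exp(-Q / (R*T))
T = 770 + 273.15 = 1043.15 K
rate = 2.0425e+11 * exp(-397e3 / (8.314 * 1043.15))
rate = 2.692e-09 1/s
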